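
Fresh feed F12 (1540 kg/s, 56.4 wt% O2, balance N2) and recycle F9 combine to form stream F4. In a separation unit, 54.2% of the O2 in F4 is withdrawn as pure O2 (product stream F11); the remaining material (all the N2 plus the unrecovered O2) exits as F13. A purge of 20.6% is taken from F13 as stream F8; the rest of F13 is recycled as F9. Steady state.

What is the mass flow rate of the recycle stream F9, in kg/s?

N2 enters only via F12 and leaves only via the purge: 1540×0.436 = 0.206×(N2 in F13), and the separation unit passes all N2, so N2 in F4 = N2 in F13 = 3259.4 kg/s.
O2 in F4: m_A = 1540×0.564 + (1−0.206)·(1−0.542)·m_A, so m_A = 868.56/0.6363 = 1364.9 kg/s.
F13 = (1−0.542)×1364.9 + 3259.4 = 3884.5 kg/s.
Recycle F9 = (1−0.206)×3884.5 = 3084.3 kg/s.

3084 kg/s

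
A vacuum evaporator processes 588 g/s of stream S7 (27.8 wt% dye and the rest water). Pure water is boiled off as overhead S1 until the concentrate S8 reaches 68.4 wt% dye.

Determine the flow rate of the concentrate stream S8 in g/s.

239 g/s

dye is conserved: 588×0.278 = 163.46 g/s all reports to the concentrate.
Concentrate = 163.46/(target fraction) = 238.98 g/s.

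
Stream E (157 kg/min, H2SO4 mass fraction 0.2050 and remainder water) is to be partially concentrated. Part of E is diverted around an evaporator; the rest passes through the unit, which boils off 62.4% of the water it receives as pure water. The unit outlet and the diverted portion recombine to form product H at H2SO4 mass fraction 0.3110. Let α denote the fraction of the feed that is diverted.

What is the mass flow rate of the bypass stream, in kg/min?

All 157×0.205 = 32.185 kg/min of H2SO4 reaches H, so H = 32.185/0.311 = 103.49 kg/min and vapour = 53.511 kg/min.
The evaporator receives (1−α)·157 of feed at 0.795 water and removes 0.624 of that water:
0.624×0.795×(1−α)×157 = 53.511
(1−α) = 53.511/77.885 = 0.6871;  α = 0.3129.
Bypass flow = 0.3129×157 = 49.132 kg/min.

49.13 kg/min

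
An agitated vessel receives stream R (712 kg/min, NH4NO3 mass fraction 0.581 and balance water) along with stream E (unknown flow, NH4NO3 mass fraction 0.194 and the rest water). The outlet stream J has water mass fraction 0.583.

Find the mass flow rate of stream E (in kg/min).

523.6 kg/min

Let E be the unknown flow. Total out = 712 + E.
water balance: 298.33 + 0.806·E = 0.583·(712 + E)
(0.806 − 0.583)·E = 0.583×712 − 298.33 = 116.77
E = 116.77 / 0.223 = 523.62 kg/min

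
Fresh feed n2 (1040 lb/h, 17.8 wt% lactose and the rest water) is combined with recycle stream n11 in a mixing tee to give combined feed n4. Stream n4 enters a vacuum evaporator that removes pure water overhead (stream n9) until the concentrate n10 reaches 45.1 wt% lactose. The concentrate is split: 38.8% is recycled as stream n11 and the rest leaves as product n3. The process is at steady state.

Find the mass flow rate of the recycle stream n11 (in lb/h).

260.2 lb/h

Overall lactose balance (none leaves overhead): lactose in fresh feed = lactose in product, i.e. 1040×0.178 = (1−0.388)·n10·0.451.
n10 = 185.12/(0.451×0.612) = 670.7 lb/h.
Recycle n11 = 0.388×670.7 = 260.23 lb/h.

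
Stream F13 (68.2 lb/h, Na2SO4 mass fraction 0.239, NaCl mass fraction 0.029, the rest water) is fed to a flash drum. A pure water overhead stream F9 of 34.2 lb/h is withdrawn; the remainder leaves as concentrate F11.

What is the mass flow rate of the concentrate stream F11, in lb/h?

34 lb/h

Concentrate = 68.2 − 34.2 = 34 lb/h.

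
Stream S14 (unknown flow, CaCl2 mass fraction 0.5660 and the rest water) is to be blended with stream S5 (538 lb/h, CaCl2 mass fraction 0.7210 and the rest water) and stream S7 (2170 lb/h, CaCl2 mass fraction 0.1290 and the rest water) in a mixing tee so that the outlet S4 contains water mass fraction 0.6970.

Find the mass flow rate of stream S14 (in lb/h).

Let S14 be the unknown flow. Total out = 2708 + S14.
water balance: 2040.2 + 0.434·S14 = 0.697·(2708 + S14)
(0.434 − 0.697)·S14 = 0.697×2708 − 2040.2 = -152.7
S14 = -152.7 / -0.263 = 580.59 lb/h

580.6 lb/h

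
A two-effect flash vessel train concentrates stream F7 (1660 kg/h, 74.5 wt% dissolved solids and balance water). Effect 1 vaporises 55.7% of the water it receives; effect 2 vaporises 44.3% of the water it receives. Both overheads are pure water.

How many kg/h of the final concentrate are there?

water in feed = 1660×0.255 = 423.3 kg/h.
After stage 1: water left = (1−0.557)×423.3 = 187.52; stream total = 1424.2 kg/h.
After stage 2: water left = (1−0.443)×187.52 = 104.45; final concentrate = 1341.1 kg/h.

1341 kg/h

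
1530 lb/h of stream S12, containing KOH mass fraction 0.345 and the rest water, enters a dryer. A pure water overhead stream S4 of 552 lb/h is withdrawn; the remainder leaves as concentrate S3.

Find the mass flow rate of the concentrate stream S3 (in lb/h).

Concentrate = 1530 − 552 = 978 lb/h.

978 lb/h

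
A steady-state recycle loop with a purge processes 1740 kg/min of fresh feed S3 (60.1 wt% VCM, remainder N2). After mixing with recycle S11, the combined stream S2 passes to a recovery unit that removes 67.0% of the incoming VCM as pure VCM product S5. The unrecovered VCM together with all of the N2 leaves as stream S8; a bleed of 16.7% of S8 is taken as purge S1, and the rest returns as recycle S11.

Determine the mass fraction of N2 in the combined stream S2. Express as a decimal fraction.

0.742

N2 enters only via S3 and leaves only via the purge: 1740×0.399 = 0.167×(N2 in S8), and the recovery unit passes all N2, so N2 in S2 = N2 in S8 = 4157.2 kg/min.
VCM in S2: m_A = 1740×0.601 + (1−0.167)·(1−0.670)·m_A, so m_A = 1045.7/0.7251 = 1442.2 kg/min.
S2 = 1442.2 + 4157.2 = 5599.4 kg/min.
N2 fraction in S2 = 4157.2/5599.4 = 0.742.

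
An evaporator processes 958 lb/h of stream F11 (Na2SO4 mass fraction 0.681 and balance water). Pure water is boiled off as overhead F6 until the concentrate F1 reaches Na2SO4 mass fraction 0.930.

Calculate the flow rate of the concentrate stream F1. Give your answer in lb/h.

Na2SO4 is conserved: 958×0.681 = 652.4 lb/h all reports to the concentrate.
Concentrate = 652.4/(target fraction) = 701.5 lb/h.

701.5 lb/h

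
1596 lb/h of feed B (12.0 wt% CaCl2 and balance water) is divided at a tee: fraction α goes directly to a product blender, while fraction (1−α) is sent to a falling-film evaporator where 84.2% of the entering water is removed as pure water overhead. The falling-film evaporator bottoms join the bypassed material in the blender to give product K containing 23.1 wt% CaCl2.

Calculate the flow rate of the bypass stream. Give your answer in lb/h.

561 lb/h

All 1596×0.120 = 191.52 lb/h of CaCl2 reaches K, so K = 191.52/0.231 = 829.09 lb/h and vapour = 766.91 lb/h.
The evaporator receives (1−α)·1596 of feed at 0.880 water and removes 0.842 of that water:
0.842×0.880×(1−α)×1596 = 766.91
(1−α) = 766.91/1182.6 = 0.6485;  α = 0.3515.
Bypass flow = 0.3515×1596 = 560.98 lb/h.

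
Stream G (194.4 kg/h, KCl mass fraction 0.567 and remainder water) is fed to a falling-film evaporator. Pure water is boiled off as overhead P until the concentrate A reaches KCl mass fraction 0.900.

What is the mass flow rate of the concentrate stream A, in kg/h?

122.5 kg/h

KCl is conserved: 194.4×0.567 = 110.22 kg/h all reports to the concentrate.
Concentrate = 110.22/(target fraction) = 122.47 kg/h.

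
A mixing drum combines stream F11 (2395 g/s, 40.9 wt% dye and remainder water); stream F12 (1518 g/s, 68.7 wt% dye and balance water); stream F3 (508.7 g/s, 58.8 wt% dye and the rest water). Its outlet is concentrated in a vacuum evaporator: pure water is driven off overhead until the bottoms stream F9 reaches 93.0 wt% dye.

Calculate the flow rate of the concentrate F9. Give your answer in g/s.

dye entering = 2395×0.409 + 1518×0.687 + 508.7×0.588 = 2321.5 g/s.
All dye reports to F9, so F9 = 2321.5/0.930 = 2496.3 g/s.

2496 g/s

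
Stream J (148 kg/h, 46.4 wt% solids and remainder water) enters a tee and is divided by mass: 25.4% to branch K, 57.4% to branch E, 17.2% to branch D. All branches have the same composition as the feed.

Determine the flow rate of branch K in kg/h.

Branch K flow = 0.254×148 = 37.592 kg/h.

37.59 kg/h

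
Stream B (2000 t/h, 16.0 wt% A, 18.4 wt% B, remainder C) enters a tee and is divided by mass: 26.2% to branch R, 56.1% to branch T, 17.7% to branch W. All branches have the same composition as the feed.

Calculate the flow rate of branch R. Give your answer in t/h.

524 t/h

Branch R flow = 0.262×2000 = 524 t/h.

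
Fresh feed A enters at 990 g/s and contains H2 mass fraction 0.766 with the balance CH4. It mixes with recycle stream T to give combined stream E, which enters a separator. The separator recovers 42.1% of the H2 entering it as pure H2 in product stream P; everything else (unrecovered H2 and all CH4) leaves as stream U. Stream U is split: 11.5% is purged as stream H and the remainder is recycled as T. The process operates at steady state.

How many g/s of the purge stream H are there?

CH4 enters only via A and leaves only via the purge: 990×0.234 = 0.115×(CH4 in U), and the separator passes all CH4, so CH4 in E = CH4 in U = 2014.4 g/s.
H2 in E: m_A = 990×0.766 + (1−0.115)·(1−0.421)·m_A, so m_A = 758.34/0.4876 = 1555.3 g/s.
U = (1−0.421)×1555.3 + 2014.4 = 2915 g/s.
Purge H = 0.115×2915 = 335.22 g/s.

335.2 g/s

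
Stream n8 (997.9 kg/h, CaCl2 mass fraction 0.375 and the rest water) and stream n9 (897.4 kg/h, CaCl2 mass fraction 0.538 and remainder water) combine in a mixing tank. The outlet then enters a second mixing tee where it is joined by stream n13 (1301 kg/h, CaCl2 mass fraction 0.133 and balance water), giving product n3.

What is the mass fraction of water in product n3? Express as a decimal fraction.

Overall, product flow = 3196.3 kg/h.
water in = 997.9×0.625 + 897.4×0.462 + 1301×0.867 = 2166.3 kg/h.
water fraction in n3 = 0.678.

0.678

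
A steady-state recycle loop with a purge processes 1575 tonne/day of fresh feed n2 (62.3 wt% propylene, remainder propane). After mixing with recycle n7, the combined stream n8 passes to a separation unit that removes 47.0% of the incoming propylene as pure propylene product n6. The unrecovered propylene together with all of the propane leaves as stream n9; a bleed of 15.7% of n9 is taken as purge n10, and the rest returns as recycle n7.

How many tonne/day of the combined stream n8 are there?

5556 tonne/day

propane enters only via n2 and leaves only via the purge: 1575×0.377 = 0.157×(propane in n9), and the separation unit passes all propane, so propane in n8 = propane in n9 = 3782 tonne/day.
propylene in n8: m_A = 1575×0.623 + (1−0.157)·(1−0.470)·m_A, so m_A = 981.23/0.5532 = 1773.7 tonne/day.
n8 = 1773.7 + 3782 = 5555.7 tonne/day.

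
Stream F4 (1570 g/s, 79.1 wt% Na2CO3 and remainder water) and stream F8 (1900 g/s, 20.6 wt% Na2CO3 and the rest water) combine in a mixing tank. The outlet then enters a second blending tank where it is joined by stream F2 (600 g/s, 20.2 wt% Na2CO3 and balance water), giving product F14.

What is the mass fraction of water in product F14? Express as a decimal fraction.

0.569

Overall, product flow = 4070 g/s.
water in = 1570×0.209 + 1900×0.794 + 600×0.798 = 2315.5 g/s.
water fraction in F14 = 0.569.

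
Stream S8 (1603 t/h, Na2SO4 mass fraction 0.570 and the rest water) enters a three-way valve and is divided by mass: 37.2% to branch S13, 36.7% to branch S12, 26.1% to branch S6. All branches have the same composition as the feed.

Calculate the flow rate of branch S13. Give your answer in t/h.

596.3 t/h

Branch S13 flow = 0.372×1603 = 596.32 t/h.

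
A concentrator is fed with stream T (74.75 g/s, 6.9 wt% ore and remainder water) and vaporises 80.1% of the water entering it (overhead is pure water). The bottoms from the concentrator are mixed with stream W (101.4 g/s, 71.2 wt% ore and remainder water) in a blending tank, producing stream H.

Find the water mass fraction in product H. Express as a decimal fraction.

Vapour removed = 0.801×0.931×74.75 = 55.743 g/s; concentrate = 19.007 g/s.
water reaching the mixer = 13.849 (from concentrate) + 101.4×0.288 = 43.052 g/s.
Product flow = 19.007 + 101.4 = 120.41 g/s; water fraction = 0.358.

0.358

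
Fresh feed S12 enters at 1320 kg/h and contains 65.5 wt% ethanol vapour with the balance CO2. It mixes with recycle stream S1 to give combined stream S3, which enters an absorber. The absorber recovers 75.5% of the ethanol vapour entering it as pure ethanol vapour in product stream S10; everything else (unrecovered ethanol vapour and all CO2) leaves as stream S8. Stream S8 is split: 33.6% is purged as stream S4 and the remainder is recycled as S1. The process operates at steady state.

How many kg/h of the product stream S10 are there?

779.6 kg/h

ethanol vapour in S3: m_A = 1320×0.655 + (1−0.336)·(1−0.755)·m_A, so m_A = 864.6/0.8373 = 1032.6 kg/h.
Product S10 = 0.755×1032.6 = 779.6 kg/h.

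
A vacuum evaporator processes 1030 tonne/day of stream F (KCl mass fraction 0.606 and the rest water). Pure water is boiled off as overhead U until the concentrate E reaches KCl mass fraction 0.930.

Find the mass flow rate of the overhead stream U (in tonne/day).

KCl is conserved: 1030×0.606 = 624.18 tonne/day all reports to the concentrate.
Concentrate = 624.18/(target fraction) = 671.16 tonne/day.
Overhead = 1030 − 671.16 = 358.84 tonne/day.

358.8 tonne/day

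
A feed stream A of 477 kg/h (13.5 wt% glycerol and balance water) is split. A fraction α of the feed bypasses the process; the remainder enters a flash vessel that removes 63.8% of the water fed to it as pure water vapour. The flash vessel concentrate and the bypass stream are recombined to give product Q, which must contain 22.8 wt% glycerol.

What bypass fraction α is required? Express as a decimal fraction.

All 477×0.135 = 64.395 kg/h of glycerol reaches Q, so Q = 64.395/0.228 = 282.43 kg/h and vapour = 194.57 kg/h.
The evaporator receives (1−α)·477 of feed at 0.865 water and removes 0.638 of that water:
0.638×0.865×(1−α)×477 = 194.57
(1−α) = 194.57/263.24 = 0.7391;  α = 0.2609.

0.261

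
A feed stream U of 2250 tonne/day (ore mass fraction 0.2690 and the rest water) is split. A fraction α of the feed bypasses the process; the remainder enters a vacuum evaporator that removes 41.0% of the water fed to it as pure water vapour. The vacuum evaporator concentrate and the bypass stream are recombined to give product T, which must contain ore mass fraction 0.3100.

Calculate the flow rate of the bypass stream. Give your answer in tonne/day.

1257 tonne/day

All 2250×0.269 = 605.25 tonne/day of ore reaches T, so T = 605.25/0.310 = 1952.4 tonne/day and vapour = 297.58 tonne/day.
The evaporator receives (1−α)·2250 of feed at 0.731 water and removes 0.410 of that water:
0.410×0.731×(1−α)×2250 = 297.58
(1−α) = 297.58/674.35 = 0.4413;  α = 0.5587.
Bypass flow = 0.5587×2250 = 1257.1 tonne/day.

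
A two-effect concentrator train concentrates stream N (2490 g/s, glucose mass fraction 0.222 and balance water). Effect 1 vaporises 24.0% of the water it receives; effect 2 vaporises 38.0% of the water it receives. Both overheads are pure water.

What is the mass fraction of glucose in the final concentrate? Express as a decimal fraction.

0.377

water in feed = 2490×0.778 = 1937.2 g/s.
After stage 1: water left = (1−0.240)×1937.2 = 1472.3; stream total = 2025.1 g/s.
After stage 2: water left = (1−0.380)×1472.3 = 912.82; final concentrate = 1465.6 g/s.
glucose fraction = 552.78/1465.6 = 0.377.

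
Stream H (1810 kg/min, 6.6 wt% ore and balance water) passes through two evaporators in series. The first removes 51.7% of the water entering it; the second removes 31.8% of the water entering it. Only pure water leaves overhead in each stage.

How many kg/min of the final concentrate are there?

water in feed = 1810×0.934 = 1690.5 kg/min.
After stage 1: water left = (1−0.517)×1690.5 = 816.53; stream total = 935.99 kg/min.
After stage 2: water left = (1−0.318)×816.53 = 556.87; final concentrate = 676.33 kg/min.

676.3 kg/min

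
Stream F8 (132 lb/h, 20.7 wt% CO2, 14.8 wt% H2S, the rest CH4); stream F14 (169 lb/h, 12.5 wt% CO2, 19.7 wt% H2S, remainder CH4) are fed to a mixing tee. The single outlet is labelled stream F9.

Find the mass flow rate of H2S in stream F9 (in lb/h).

52.83 lb/h

H2S out = H2S in = 132×0.148 + 169×0.197 = 52.829 lb/h.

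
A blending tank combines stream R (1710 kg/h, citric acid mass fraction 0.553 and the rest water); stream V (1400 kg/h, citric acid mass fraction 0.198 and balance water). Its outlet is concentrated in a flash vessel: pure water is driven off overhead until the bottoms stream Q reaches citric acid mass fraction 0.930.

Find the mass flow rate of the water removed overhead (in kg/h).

1795 kg/h

citric acid entering = 1710×0.553 + 1400×0.198 = 1222.8 kg/h.
All citric acid reports to Q, so Q = 1222.8/0.930 = 1314.9 kg/h.
Total feed = 3110 kg/h; overhead = 3110 − 1314.9 = 1795.1 kg/h.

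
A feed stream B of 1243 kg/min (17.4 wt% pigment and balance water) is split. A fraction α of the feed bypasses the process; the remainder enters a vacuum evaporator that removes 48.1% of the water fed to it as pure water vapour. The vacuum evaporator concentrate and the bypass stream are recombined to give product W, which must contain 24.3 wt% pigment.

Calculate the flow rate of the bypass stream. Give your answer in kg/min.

All 1243×0.174 = 216.28 kg/min of pigment reaches W, so W = 216.28/0.243 = 890.05 kg/min and vapour = 352.95 kg/min.
The evaporator receives (1−α)·1243 of feed at 0.826 water and removes 0.481 of that water:
0.481×0.826×(1−α)×1243 = 352.95
(1−α) = 352.95/493.85 = 0.7147;  α = 0.2853.
Bypass flow = 0.2853×1243 = 354.64 kg/min.

354.6 kg/min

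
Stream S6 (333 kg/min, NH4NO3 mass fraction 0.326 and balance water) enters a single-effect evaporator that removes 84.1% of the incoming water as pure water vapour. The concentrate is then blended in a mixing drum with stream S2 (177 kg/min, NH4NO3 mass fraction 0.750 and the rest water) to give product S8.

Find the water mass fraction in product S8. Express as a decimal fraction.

0.249

Vapour removed = 0.841×0.674×333 = 188.76 kg/min; concentrate = 144.24 kg/min.
water reaching the mixer = 35.686 (from concentrate) + 177×0.250 = 79.936 kg/min.
Product flow = 144.24 + 177 = 321.24 kg/min; water fraction = 0.249.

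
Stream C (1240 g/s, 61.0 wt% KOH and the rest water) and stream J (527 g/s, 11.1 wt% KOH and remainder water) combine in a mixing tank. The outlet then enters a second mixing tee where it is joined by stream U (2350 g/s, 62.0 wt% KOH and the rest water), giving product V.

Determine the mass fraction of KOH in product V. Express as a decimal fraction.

0.552

Overall, product flow = 4117 g/s.
KOH in = 1240×0.610 + 527×0.111 + 2350×0.620 = 2271.9 g/s.
KOH fraction in V = 0.552.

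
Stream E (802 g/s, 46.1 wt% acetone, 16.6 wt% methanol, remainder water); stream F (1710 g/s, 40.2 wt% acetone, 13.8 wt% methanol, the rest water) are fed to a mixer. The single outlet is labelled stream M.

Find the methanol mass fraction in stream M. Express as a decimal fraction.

0.147

Total flow out = 802 + 1710 = 2512 g/s.
methanol in = 802×0.166 + 1710×0.138 = 369.11 g/s.
methanol mass fraction in M = 369.11/2512 = 0.147.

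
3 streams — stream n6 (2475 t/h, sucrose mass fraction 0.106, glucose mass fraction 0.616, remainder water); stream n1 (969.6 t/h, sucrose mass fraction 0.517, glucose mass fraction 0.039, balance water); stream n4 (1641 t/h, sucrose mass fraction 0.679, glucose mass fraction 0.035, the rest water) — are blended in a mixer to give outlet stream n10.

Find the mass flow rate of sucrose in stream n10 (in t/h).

1878 t/h

sucrose out = sucrose in = 2475×0.106 + 969.6×0.517 + 1641×0.679 = 1877.9 t/h.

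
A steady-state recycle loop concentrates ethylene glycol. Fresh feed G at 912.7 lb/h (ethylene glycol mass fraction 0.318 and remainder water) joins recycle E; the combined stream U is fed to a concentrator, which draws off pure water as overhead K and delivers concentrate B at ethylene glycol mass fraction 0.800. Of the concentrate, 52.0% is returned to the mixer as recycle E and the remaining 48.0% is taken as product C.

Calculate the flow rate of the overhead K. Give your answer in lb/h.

Overall ethylene glycol balance (none leaves overhead): ethylene glycol in fresh feed = ethylene glycol in product, i.e. 912.7×0.318 = (1−0.520)·B·0.800.
B = 290.24/(0.800×0.480) = 755.83 lb/h.
Recycle E = 0.520×755.83 = 393.03 lb/h.
Combined feed U = 912.7 + 393.03 = 1305.7 lb/h.
Overhead K = U − B = 1305.7 − 755.83 = 549.9 lb/h.

549.9 lb/h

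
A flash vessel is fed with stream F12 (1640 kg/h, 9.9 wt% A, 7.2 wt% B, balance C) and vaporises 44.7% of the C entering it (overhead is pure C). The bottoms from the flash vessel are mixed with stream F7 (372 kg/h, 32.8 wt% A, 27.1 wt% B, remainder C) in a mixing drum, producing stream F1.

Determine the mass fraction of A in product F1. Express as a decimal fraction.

0.203

Vapour removed = 0.447×0.829×1640 = 607.72 kg/h; concentrate = 1032.3 kg/h.
A reaching the mixer = 162.36 (from concentrate) + 372×0.328 = 284.38 kg/h.
Product flow = 1032.3 + 372 = 1404.3 kg/h; A fraction = 0.203.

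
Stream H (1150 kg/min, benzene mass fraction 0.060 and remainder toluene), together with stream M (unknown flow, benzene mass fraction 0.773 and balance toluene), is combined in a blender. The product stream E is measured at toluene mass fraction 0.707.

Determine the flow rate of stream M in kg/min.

Let M be the unknown flow. Total out = 1150 + M.
toluene balance: 1081 + 0.227·M = 0.707·(1150 + M)
(0.227 − 0.707)·M = 0.707×1150 − 1081 = -267.95
M = -267.95 / -0.480 = 558.23 kg/min

558.2 kg/min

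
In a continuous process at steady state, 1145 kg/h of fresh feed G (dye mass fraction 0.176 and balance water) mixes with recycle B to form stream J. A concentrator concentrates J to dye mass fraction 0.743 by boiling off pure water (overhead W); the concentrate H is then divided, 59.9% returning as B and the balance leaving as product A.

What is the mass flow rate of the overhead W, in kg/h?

873.8 kg/h

Overall dye balance (none leaves overhead): dye in fresh feed = dye in product, i.e. 1145×0.176 = (1−0.599)·H·0.743.
H = 201.52/(0.743×0.401) = 676.37 kg/h.
Recycle B = 0.599×676.37 = 405.15 kg/h.
Combined feed J = 1145 + 405.15 = 1550.1 kg/h.
Overhead W = J − H = 1550.1 − 676.37 = 873.78 kg/h.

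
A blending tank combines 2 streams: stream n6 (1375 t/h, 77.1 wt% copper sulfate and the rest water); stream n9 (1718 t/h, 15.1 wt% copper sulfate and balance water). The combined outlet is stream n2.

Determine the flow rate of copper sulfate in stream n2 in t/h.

copper sulfate out = copper sulfate in = 1375×0.771 + 1718×0.151 = 1319.5 t/h.

1320 t/h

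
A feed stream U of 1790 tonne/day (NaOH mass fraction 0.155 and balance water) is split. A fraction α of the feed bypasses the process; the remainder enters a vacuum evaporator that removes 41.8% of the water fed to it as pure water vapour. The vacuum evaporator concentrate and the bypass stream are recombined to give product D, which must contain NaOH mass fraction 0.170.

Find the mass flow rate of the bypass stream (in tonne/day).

1343 tonne/day

All 1790×0.155 = 277.45 tonne/day of NaOH reaches D, so D = 277.45/0.170 = 1632.1 tonne/day and vapour = 157.94 tonne/day.
The evaporator receives (1−α)·1790 of feed at 0.845 water and removes 0.418 of that water:
0.418×0.845×(1−α)×1790 = 157.94
(1−α) = 157.94/632.25 = 0.2498;  α = 0.7502.
Bypass flow = 0.7502×1790 = 1342.8 tonne/day.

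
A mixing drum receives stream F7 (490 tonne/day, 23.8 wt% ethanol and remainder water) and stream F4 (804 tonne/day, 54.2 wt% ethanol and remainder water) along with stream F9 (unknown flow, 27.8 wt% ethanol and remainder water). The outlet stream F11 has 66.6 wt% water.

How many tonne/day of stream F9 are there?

2146 tonne/day

Let F9 be the unknown flow. Total out = 1294 + F9.
water balance: 741.61 + 0.722·F9 = 0.666·(1294 + F9)
(0.722 − 0.666)·F9 = 0.666×1294 − 741.61 = 120.19
F9 = 120.19 / 0.056 = 2146.3 tonne/day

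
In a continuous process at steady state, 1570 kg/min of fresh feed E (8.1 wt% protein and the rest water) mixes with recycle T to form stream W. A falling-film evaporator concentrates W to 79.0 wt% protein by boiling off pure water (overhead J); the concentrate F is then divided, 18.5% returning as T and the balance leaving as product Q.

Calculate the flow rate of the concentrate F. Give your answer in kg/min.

197.5 kg/min

Overall protein balance (none leaves overhead): protein in fresh feed = protein in product, i.e. 1570×0.081 = (1−0.185)·F·0.790.
F = 127.17/(0.790×0.815) = 197.51 kg/min.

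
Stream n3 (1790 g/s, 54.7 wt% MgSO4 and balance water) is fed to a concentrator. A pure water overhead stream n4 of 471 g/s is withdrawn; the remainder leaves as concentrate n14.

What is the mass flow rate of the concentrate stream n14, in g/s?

Concentrate = 1790 − 471 = 1319 g/s.

1319 g/s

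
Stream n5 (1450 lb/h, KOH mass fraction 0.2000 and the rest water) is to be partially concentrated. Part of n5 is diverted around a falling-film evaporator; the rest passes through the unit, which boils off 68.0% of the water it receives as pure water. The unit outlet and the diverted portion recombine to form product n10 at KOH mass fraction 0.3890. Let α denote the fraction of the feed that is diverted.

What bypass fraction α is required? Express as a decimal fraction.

0.107

All 1450×0.200 = 290 lb/h of KOH reaches n10, so n10 = 290/0.389 = 745.5 lb/h and vapour = 704.5 lb/h.
The evaporator receives (1−α)·1450 of feed at 0.800 water and removes 0.680 of that water:
0.680×0.800×(1−α)×1450 = 704.5
(1−α) = 704.5/788.8 = 0.8931;  α = 0.1069.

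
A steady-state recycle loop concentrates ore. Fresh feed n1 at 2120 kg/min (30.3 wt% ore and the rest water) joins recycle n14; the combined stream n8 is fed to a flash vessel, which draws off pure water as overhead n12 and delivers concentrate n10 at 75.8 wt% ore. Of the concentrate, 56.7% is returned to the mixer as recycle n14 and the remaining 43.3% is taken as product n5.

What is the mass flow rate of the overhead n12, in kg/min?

Overall ore balance (none leaves overhead): ore in fresh feed = ore in product, i.e. 2120×0.303 = (1−0.567)·n10·0.758.
n10 = 642.36/(0.758×0.433) = 1957.1 kg/min.
Recycle n14 = 0.567×1957.1 = 1109.7 kg/min.
Combined feed n8 = 2120 + 1109.7 = 3229.7 kg/min.
Overhead n12 = n8 − n10 = 3229.7 − 1957.1 = 1272.6 kg/min.

1273 kg/min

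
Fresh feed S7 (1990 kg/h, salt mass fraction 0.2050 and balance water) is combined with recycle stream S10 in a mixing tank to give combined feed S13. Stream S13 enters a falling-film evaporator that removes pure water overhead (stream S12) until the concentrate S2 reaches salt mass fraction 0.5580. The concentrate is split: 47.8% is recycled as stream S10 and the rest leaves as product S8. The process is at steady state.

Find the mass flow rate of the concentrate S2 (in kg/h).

1401 kg/h

Overall salt balance (none leaves overhead): salt in fresh feed = salt in product, i.e. 1990×0.205 = (1−0.478)·S2·0.558.
S2 = 407.95/(0.558×0.522) = 1400.6 kg/h.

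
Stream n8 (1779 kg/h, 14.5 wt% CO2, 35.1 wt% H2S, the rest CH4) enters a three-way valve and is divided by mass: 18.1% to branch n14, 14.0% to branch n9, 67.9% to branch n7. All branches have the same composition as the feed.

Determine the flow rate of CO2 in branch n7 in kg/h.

Branch n7 total = 0.679×1779 = 1207.9 kg/h.
CO2 in n7 = 0.145×1207.9 = 175.15 kg/h.

175.2 kg/h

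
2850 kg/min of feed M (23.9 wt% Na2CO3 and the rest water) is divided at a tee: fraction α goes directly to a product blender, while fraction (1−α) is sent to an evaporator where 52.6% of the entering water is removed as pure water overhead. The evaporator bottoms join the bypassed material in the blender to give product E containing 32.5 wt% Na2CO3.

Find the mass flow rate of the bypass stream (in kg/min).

All 2850×0.239 = 681.15 kg/min of Na2CO3 reaches E, so E = 681.15/0.325 = 2095.8 kg/min and vapour = 754.15 kg/min.
The evaporator receives (1−α)·2850 of feed at 0.761 water and removes 0.526 of that water:
0.526×0.761×(1−α)×2850 = 754.15
(1−α) = 754.15/1140.8 = 0.6611;  α = 0.3389.
Bypass flow = 0.3389×2850 = 965.96 kg/min.

966 kg/min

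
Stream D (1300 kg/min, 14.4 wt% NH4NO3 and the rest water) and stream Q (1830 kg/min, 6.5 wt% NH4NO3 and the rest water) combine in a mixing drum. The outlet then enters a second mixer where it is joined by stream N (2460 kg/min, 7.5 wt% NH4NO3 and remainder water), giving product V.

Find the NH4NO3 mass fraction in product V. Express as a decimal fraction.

0.0878

Overall, product flow = 5590 kg/min.
NH4NO3 in = 1300×0.144 + 1830×0.065 + 2460×0.075 = 490.65 kg/min.
NH4NO3 fraction in V = 0.0878.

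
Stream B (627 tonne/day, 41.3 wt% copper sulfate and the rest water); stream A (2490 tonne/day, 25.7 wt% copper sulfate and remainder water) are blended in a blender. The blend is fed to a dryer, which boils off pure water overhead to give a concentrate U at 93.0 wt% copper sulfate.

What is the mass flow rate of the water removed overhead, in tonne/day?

2150 tonne/day

copper sulfate entering = 627×0.413 + 2490×0.257 = 898.88 tonne/day.
All copper sulfate reports to U, so U = 898.88/0.930 = 966.54 tonne/day.
Total feed = 3117 tonne/day; overhead = 3117 − 966.54 = 2150.5 tonne/day.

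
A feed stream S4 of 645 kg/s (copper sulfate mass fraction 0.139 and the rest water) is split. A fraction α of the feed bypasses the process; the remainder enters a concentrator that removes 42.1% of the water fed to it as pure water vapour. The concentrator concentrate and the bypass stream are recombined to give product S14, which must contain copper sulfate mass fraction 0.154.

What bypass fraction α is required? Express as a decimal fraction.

0.731

All 645×0.139 = 89.655 kg/s of copper sulfate reaches S14, so S14 = 89.655/0.154 = 582.18 kg/s and vapour = 62.825 kg/s.
The evaporator receives (1−α)·645 of feed at 0.861 water and removes 0.421 of that water:
0.421×0.861×(1−α)×645 = 62.825
(1−α) = 62.825/233.8 = 0.2687;  α = 0.7313.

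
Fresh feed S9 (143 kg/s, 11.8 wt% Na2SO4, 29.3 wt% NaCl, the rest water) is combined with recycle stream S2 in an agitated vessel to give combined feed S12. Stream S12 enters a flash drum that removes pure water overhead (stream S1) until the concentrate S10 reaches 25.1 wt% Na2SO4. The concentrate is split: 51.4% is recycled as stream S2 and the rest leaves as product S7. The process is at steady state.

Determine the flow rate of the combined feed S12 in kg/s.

Overall Na2SO4 balance (none leaves overhead): Na2SO4 in fresh feed = Na2SO4 in product, i.e. 143×0.118 = (1−0.514)·S10·0.251.
S10 = 16.874/(0.251×0.486) = 138.33 kg/s.
Recycle S2 = 0.514×138.33 = 71.1 kg/s.
Combined feed S12 = 143 + 71.1 = 214.1 kg/s.

214.1 kg/s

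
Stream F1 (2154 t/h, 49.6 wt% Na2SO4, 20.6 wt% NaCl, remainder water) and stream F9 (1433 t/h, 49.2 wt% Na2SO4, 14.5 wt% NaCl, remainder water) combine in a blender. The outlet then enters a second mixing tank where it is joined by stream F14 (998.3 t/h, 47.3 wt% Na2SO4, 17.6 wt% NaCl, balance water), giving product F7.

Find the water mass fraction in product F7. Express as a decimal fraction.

0.330

Overall, product flow = 4585.3 t/h.
water in = 2154×0.298 + 1433×0.363 + 998.3×0.351 = 1512.5 t/h.
water fraction in F7 = 0.330.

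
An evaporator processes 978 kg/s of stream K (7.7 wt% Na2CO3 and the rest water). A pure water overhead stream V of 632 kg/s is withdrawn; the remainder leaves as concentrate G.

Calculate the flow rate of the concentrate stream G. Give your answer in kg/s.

Concentrate = 978 − 632 = 346 kg/s.

346 kg/s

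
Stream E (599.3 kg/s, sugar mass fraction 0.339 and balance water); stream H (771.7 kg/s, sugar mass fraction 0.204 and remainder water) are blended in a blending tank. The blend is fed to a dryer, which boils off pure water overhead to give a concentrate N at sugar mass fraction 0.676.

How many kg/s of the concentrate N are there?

533.4 kg/s

sugar entering = 599.3×0.339 + 771.7×0.204 = 360.59 kg/s.
All sugar reports to N, so N = 360.59/0.676 = 533.42 kg/s.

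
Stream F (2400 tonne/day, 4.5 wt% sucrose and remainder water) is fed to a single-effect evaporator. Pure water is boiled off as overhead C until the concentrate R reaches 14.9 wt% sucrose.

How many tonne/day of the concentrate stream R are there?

sucrose is conserved: 2400×0.045 = 108 tonne/day all reports to the concentrate.
Concentrate = 108/(target fraction) = 724.83 tonne/day.

724.8 tonne/day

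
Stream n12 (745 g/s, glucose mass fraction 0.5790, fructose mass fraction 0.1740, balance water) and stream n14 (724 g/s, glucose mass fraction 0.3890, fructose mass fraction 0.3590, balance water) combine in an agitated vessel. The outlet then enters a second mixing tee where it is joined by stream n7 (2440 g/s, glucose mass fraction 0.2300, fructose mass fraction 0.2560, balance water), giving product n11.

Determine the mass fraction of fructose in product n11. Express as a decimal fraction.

0.2594

Overall, product flow = 3909 g/s.
fructose in = 745×0.174 + 724×0.359 + 2440×0.256 = 1014.2 g/s.
fructose fraction in n11 = 0.2594.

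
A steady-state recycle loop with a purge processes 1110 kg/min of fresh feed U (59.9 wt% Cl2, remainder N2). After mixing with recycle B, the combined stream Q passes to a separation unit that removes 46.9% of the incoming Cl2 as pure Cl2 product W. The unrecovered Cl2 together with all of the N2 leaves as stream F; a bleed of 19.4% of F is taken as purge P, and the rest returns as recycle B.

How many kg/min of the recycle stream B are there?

N2 enters only via U and leaves only via the purge: 1110×0.401 = 0.194×(N2 in F), and the separation unit passes all N2, so N2 in Q = N2 in F = 2294.4 kg/min.
Cl2 in Q: m_A = 1110×0.599 + (1−0.194)·(1−0.469)·m_A, so m_A = 664.89/0.5720 = 1162.4 kg/min.
F = (1−0.469)×1162.4 + 2294.4 = 2911.6 kg/min.
Recycle B = (1−0.194)×2911.6 = 2346.7 kg/min.

2347 kg/min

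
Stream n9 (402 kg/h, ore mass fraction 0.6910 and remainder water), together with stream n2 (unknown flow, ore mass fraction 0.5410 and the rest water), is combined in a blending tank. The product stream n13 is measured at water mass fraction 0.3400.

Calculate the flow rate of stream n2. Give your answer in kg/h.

104.7 kg/h

Let n2 be the unknown flow. Total out = 402 + n2.
water balance: 124.22 + 0.459·n2 = 0.340·(402 + n2)
(0.459 − 0.340)·n2 = 0.340×402 − 124.22 = 12.462
n2 = 12.462 / 0.119 = 104.72 kg/h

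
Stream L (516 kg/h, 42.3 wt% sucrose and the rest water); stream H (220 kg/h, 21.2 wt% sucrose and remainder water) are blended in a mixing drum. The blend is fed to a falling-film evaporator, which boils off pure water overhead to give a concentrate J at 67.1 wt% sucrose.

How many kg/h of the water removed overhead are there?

341.2 kg/h

sucrose entering = 516×0.423 + 220×0.212 = 264.91 kg/h.
All sucrose reports to J, so J = 264.91/0.671 = 394.8 kg/h.
Total feed = 736 kg/h; overhead = 736 − 394.8 = 341.2 kg/h.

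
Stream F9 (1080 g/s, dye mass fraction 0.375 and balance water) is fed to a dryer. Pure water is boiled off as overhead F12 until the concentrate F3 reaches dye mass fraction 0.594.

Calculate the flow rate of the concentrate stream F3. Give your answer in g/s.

681.8 g/s

dye is conserved: 1080×0.375 = 405 g/s all reports to the concentrate.
Concentrate = 405/(target fraction) = 681.82 g/s.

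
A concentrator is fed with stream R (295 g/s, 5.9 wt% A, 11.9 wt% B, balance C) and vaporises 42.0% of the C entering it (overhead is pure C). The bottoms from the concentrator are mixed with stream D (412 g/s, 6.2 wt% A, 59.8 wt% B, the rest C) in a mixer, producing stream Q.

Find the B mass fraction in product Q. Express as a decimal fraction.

Vapour removed = 0.420×0.822×295 = 101.85 g/s; concentrate = 193.15 g/s.
B reaching the mixer = 35.105 (from concentrate) + 412×0.598 = 281.48 g/s.
Product flow = 193.15 + 412 = 605.15 g/s; B fraction = 0.4651.

0.4651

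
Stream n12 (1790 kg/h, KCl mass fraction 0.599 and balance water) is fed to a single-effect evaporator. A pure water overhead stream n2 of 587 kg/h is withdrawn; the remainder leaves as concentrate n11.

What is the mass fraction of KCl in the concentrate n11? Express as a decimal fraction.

0.891

KCl is not removed: 1790×0.599 = 1072.2 kg/h of KCl enters n11.
Concentrate = 1790 − 587 = 1203 kg/h.
Mass fraction = 1072.2/1203 = 0.891.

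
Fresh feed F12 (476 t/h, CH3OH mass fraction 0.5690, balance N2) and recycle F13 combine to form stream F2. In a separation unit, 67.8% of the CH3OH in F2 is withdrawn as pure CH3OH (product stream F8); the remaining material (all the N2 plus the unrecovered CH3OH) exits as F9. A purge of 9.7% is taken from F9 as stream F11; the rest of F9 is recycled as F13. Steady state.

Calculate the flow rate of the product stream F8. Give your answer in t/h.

CH3OH in F2: m_A = 476×0.569 + (1−0.097)·(1−0.678)·m_A, so m_A = 270.84/0.7092 = 381.88 t/h.
Product F8 = 0.678×381.88 = 258.92 t/h.

258.9 t/h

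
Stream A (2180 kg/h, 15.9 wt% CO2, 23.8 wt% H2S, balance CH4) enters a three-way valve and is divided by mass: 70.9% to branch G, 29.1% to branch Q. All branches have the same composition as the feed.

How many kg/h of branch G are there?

1546 kg/h

Branch G flow = 0.709×2180 = 1545.6 kg/h.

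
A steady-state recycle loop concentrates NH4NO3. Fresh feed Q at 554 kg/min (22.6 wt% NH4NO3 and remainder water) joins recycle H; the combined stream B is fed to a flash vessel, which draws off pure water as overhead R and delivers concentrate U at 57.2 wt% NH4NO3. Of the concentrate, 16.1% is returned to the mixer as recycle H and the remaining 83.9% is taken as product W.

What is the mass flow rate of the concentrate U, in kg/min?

Overall NH4NO3 balance (none leaves overhead): NH4NO3 in fresh feed = NH4NO3 in product, i.e. 554×0.226 = (1−0.161)·U·0.572.
U = 125.2/(0.572×0.839) = 260.89 kg/min.

260.9 kg/min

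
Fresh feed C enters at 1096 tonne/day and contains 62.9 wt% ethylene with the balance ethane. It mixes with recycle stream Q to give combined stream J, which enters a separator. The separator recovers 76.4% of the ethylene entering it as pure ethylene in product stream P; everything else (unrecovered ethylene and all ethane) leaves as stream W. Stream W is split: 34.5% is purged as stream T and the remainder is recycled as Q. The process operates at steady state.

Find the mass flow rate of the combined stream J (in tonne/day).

1994 tonne/day

ethane enters only via C and leaves only via the purge: 1096×0.371 = 0.345×(ethane in W), and the separator passes all ethane, so ethane in J = ethane in W = 1178.6 tonne/day.
ethylene in J: m_A = 1096×0.629 + (1−0.345)·(1−0.764)·m_A, so m_A = 689.38/0.8454 = 815.43 tonne/day.
J = 815.43 + 1178.6 = 1994 tonne/day.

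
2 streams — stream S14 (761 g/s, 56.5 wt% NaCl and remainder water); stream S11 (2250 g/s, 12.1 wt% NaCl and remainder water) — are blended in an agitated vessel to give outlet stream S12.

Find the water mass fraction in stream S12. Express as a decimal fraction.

Total flow out = 761 + 2250 = 3011 g/s.
water in = 761×0.435 + 2250×0.879 = 2308.8 g/s.
water mass fraction in S12 = 2308.8/3011 = 0.767.

0.767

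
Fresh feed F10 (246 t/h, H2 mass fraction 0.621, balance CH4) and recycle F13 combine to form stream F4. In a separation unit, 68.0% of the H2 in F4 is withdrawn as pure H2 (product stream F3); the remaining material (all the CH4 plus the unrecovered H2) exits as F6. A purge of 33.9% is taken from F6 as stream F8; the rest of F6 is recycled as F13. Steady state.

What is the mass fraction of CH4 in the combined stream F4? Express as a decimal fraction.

0.587

CH4 enters only via F10 and leaves only via the purge: 246×0.379 = 0.339×(CH4 in F6), and the separation unit passes all CH4, so CH4 in F4 = CH4 in F6 = 275.03 t/h.
H2 in F4: m_A = 246×0.621 + (1−0.339)·(1−0.680)·m_A, so m_A = 152.77/0.7885 = 193.75 t/h.
F4 = 193.75 + 275.03 = 468.77 t/h.
CH4 fraction in F4 = 275.03/468.77 = 0.587.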